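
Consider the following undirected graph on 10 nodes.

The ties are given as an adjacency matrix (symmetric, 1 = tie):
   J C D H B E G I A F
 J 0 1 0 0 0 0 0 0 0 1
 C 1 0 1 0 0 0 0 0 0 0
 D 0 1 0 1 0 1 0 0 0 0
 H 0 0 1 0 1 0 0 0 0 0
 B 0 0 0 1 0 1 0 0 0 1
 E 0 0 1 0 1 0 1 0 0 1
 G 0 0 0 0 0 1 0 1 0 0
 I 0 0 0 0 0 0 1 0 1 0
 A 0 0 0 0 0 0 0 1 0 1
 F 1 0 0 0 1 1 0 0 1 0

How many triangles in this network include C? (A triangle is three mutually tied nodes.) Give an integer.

C's neighbors are D and J, but none of them are tied to each other, so no triangle contains C.

0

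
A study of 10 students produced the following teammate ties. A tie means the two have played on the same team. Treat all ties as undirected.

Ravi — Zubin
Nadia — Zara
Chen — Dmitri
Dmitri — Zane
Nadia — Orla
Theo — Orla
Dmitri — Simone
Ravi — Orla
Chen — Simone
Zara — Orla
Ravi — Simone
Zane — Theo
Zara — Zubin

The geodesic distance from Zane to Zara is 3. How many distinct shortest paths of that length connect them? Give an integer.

The shortest distance is 3, and the only length-3 path is Zane–Theo–Orla–Zara. So there is exactly 1 shortest path.

1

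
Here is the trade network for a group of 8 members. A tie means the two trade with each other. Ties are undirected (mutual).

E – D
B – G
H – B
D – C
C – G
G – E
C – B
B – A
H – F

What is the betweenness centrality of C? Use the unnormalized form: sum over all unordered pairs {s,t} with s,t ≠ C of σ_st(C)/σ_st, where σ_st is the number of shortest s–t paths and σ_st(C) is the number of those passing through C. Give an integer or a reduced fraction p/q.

Pairs whose geodesics pass through C — F–D: 1; H–D: 1; G–D: 1/2; B–D: 1; D–A: 1.
All other pairs contribute 0.
Summing the contributions gives betweenness(C) = 9/2.

9/2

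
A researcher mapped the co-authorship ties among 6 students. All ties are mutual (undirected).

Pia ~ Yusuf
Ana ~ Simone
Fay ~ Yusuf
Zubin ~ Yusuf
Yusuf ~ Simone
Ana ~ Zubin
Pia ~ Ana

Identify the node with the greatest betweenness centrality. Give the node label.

Yusuf

Unnormalized betweenness of each node: Ana:3/2, Fay:0, Pia:2/3, Simone:2/3, Yusuf:11/2, Zubin:2/3.
Yusuf has the largest value, 11/2, making it the main broker — the node through which the most shortest paths run.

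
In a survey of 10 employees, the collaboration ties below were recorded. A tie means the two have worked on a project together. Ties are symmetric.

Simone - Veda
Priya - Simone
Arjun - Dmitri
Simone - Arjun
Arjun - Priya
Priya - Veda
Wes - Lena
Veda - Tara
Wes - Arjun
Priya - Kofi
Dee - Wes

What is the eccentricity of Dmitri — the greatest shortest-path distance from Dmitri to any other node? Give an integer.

4

Distances from Dmitri: Arjun:1, Dee:3, Kofi:3, Lena:3, Priya:2, Simone:2, Tara:4, Veda:3, Wes:2.
The largest is 4 (to Tara), so the eccentricity of Dmitri is 4.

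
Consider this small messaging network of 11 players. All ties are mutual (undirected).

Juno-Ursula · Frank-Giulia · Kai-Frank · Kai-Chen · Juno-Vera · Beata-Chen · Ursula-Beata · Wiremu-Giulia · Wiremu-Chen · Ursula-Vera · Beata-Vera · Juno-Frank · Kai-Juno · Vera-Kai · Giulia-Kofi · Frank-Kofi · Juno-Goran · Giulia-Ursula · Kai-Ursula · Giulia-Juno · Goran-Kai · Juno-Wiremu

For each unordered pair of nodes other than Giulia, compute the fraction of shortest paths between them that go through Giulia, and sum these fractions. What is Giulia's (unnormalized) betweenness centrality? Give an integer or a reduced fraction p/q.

Pairs whose geodesics pass through Giulia — Vera–Kofi: 2/4; Ursula–Frank: 1/3; Ursula–Kofi: 1; Ursula–Wiremu: 1/2; Chen–Kofi: 1/2; Beata–Frank: 1/6; Beata–Kofi: 1; Frank–Wiremu: 1/2; Goran–Kofi: 1/3; Kofi–Wiremu: 1; Kofi–Juno: 1/2.
All other pairs contribute 0.
Summing the contributions gives betweenness(Giulia) = 19/3.

19/3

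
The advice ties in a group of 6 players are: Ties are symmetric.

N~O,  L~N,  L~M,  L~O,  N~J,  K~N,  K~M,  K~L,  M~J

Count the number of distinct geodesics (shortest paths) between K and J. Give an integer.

The shortest distance is 2. The length-2 paths are: K–M–J; K–N–J.
That gives 2 distinct shortest paths.

2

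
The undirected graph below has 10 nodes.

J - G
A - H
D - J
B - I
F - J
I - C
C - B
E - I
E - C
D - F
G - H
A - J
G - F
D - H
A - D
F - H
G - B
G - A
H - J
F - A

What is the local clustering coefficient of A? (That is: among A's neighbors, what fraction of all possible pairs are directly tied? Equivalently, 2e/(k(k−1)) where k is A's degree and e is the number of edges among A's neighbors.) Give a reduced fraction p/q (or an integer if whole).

9/10

A's neighbors: D, F, G, H, and J (k = 5).
Possible neighbor pairs: C(5,2) = 10. Edges among them: D–F, D–H, D–J, F–G, F–H, F–J, G–H, G–J, H–J → e = 9.
Clustering(A) = 9/10.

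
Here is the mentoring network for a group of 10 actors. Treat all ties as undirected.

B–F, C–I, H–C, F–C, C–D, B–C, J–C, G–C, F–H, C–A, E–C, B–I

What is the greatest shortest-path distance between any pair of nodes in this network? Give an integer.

Eccentricity of each node (its greatest distance to any other): A:2, B:2, C:1, D:2, E:2, F:2, G:2, H:2, I:2, J:2.
The maximum eccentricity is 2, realized for instance by the pair F–A via F – C – A. So the diameter is 2.

2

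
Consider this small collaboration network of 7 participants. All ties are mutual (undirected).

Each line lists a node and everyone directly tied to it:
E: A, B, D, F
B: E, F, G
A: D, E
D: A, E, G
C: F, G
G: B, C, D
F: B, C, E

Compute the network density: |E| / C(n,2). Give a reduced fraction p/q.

10/21

There are 10 edges and 7 nodes, so the maximum possible is C(7,2) = 21.
Density = 10/21.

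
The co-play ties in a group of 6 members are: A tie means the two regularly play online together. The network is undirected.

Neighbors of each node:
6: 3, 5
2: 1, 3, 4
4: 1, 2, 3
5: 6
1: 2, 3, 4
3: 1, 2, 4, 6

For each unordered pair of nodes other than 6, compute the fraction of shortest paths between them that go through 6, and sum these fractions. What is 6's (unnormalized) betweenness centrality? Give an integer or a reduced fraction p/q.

4

Pairs whose geodesics pass through 6 — 3–5: 1; 4–5: 1; 1–5: 1; 2–5: 1.
All other pairs contribute 0.
Summing the contributions gives betweenness(6) = 4.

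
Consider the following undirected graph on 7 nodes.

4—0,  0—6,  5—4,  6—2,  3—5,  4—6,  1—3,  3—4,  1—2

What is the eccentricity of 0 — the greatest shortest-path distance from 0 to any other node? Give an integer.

3

Distances from 0: 1:3, 2:2, 3:2, 4:1, 5:2, 6:1.
The largest is 3 (to 1), so the eccentricity of 0 is 3.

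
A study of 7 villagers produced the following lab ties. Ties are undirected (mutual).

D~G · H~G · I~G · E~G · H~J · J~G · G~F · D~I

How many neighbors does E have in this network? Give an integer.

1

E is directly tied to G. That is 1 neighbor, so the degree of E is 1.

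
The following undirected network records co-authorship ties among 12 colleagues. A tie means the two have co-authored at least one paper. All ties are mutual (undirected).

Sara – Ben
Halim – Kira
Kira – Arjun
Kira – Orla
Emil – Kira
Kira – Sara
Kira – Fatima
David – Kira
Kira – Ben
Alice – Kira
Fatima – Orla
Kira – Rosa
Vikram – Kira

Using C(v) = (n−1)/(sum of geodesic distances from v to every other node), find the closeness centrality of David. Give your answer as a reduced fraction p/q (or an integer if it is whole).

11/21

Distances from David: Alice:2, Arjun:2, Ben:2, Emil:2, Fatima:2, Halim:2, Kira:1, Orla:2, Rosa:2, Sara:2, Vikram:2. Sum = 21.
n = 12, so closeness = 11/21.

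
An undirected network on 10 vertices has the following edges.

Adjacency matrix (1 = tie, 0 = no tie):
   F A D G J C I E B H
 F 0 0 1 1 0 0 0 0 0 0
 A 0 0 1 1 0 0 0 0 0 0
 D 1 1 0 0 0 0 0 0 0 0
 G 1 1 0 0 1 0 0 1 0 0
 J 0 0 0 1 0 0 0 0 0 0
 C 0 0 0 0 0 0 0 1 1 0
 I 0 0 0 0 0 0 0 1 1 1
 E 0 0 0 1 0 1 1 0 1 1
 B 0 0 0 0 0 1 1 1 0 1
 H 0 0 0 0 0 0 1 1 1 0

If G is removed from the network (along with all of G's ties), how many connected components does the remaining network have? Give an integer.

Without G, the remaining ties split the others into: {A, D, F}; {J}; {B, C, E, H, I}.
That's 3 separate components.

3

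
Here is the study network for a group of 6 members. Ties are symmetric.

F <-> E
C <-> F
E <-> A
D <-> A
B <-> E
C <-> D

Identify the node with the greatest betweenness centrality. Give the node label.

Unnormalized betweenness of each node: A:2, B:0, C:1, D:1, E:5, F:2.
E has the largest value, 5, making it the main broker — the node through which the most shortest paths run.

E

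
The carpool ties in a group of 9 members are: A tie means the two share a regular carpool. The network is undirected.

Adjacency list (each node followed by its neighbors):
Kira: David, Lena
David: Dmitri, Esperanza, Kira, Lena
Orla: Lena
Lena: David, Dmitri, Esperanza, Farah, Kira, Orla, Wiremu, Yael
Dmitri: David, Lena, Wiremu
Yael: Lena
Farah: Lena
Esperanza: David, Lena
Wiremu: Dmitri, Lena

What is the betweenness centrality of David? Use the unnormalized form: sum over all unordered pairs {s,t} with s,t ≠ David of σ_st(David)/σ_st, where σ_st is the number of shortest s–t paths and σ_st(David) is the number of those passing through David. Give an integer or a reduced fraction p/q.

3/2

Pairs whose geodesics pass through David — Kira–Esperanza: 1/2; Kira–Dmitri: 1/2; Esperanza–Dmitri: 1/2.
All other pairs contribute 0.
Summing the contributions gives betweenness(David) = 3/2.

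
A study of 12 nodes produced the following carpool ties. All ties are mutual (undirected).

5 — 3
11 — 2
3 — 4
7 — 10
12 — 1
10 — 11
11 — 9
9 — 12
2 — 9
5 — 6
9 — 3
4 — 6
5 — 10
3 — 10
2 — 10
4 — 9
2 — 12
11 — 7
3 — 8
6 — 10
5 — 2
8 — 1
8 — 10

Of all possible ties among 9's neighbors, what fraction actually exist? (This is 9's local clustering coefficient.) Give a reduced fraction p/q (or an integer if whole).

3/10

9's neighbors: 2, 3, 4, 11, and 12 (k = 5).
Possible neighbor pairs: C(5,2) = 10. Edges among them: 2–11, 2–12, 3–4 → e = 3.
Clustering(9) = 3/10.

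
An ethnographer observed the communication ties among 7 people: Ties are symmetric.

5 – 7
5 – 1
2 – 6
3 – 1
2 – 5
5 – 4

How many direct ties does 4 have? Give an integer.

4 is directly tied to 5. That is 1 neighbor, so the degree of 4 is 1.

1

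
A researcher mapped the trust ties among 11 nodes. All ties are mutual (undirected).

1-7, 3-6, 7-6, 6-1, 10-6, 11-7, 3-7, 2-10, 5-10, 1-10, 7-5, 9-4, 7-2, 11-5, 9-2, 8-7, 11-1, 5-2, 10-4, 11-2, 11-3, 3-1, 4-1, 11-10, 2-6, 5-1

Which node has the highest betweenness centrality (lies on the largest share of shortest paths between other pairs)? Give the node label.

7

Unnormalized betweenness of each node: 1:94/15, 2:71/10, 3:1/5, 4:7/4, 5:3/5, 6:91/60, 7:317/30, 8:0, 9:1/2, 10:53/20, 11:37/20.
7 has the largest value, 317/30, making it the main broker — the node through which the most shortest paths run.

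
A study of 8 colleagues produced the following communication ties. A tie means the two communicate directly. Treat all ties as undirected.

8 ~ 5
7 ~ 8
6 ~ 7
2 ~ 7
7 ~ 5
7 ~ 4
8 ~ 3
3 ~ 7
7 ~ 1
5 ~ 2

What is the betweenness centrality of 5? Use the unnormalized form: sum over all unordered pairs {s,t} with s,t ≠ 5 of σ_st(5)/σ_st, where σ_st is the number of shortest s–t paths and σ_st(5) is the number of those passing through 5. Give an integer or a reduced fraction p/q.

Pairs whose geodesics pass through 5 — 8–2: 1/2.
All other pairs contribute 0.
Summing the contributions gives betweenness(5) = 1/2.

1/2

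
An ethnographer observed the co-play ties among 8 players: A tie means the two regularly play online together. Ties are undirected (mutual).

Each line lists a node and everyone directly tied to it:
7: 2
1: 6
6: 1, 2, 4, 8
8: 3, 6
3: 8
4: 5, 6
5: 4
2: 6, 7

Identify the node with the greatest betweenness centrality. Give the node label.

6

Unnormalized betweenness of each node: 1:0, 2:6, 3:0, 4:6, 5:0, 6:18, 7:0, 8:6.
6 has the largest value, 18, making it the main broker — the node through which the most shortest paths run.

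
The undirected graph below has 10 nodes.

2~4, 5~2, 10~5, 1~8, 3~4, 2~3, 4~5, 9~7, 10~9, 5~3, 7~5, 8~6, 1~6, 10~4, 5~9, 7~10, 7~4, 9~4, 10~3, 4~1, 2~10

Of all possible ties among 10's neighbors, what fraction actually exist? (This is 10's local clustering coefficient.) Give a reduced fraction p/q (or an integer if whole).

11/15

10's neighbors: 2, 3, 4, 5, 7, and 9 (k = 6).
Possible neighbor pairs: C(6,2) = 15. Edges among them: 2–3, 2–4, 2–5, 3–4, 3–5, 4–5, 4–7, 4–9, 5–7, 5–9, 7–9 → e = 11.
Clustering(10) = 11/15.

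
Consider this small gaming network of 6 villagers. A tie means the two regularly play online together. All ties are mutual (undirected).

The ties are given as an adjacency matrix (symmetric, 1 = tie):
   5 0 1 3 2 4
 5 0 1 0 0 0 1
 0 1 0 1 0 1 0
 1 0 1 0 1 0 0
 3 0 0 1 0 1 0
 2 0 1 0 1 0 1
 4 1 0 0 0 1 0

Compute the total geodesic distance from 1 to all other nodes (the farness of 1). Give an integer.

Distances from 1: 0:1, 2:2, 3:1, 4:3, 5:2.
Sum = 1 + 2 + 1 + 3 + 2 = 9.

9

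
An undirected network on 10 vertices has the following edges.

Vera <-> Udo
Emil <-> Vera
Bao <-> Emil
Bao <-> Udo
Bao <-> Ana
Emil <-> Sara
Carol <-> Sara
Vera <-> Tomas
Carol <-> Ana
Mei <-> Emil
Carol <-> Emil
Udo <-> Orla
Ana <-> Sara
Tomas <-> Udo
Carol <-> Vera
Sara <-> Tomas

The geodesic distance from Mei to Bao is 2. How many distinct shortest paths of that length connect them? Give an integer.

1

The shortest distance is 2, and the only length-2 path is Mei–Emil–Bao. So there is exactly 1 shortest path.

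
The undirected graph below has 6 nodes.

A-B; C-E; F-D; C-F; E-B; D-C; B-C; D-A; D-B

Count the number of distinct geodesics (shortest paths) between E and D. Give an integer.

2

The shortest distance is 2. The length-2 paths are: E–C–D; E–B–D.
That gives 2 distinct shortest paths.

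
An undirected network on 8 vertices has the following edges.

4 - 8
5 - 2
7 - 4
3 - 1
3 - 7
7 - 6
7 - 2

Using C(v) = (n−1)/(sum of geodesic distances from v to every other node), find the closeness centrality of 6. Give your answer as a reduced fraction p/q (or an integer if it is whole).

Distances from 6: 1:3, 2:2, 3:2, 4:2, 5:3, 7:1, 8:3. Sum = 16.
n = 8, so closeness = 7/16.

7/16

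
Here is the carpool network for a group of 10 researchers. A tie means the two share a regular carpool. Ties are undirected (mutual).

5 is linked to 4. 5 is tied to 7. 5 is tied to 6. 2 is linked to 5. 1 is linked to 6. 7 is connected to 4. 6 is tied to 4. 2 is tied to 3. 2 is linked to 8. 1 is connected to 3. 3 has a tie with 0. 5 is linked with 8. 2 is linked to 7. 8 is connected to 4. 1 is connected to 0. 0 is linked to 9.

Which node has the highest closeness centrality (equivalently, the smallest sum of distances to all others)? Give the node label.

2

Farness (sum of distances to all others) for each node — 0:19, 1:17, 2:15, 3:16, 4:18, 5:16, 6:16, 7:19, 8:19, 9:27.
The smallest farness is 15, for 2, so 2 has the highest closeness.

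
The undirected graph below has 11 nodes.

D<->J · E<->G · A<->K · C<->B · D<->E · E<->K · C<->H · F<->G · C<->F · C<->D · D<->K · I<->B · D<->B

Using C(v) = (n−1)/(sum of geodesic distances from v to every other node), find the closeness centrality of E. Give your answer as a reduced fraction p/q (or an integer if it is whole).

10/19

Distances from E: A:2, B:2, C:2, D:1, F:2, G:1, H:3, I:3, J:2, K:1. Sum = 19.
n = 11, so closeness = 10/19.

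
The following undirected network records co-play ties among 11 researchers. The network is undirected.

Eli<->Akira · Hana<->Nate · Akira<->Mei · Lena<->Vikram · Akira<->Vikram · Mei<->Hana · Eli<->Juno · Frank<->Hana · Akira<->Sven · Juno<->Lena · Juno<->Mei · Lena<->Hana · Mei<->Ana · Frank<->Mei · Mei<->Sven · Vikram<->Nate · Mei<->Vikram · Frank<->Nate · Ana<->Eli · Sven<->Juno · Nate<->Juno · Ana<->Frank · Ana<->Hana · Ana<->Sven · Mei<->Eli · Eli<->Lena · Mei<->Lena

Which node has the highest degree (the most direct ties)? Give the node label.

Mei

Degrees — Akira:4, Ana:5, Eli:5, Frank:4, Hana:5, Juno:5, Lena:5, Mei:9, Nate:4, Sven:4, Vikram:4.
The maximum is 9, attained only by Mei.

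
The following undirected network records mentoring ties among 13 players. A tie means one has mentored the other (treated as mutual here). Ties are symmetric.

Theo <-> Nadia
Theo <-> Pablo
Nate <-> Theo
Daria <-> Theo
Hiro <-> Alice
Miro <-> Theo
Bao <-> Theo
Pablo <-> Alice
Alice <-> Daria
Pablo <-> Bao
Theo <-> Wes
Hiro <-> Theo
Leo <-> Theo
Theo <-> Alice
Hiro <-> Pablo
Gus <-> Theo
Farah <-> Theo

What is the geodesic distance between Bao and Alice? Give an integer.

One shortest route is Bao – Theo – Alice, which uses 2 edges, and Bao and Alice are not directly tied, so nothing shorter exists. So d(Bao,Alice) = 2.

2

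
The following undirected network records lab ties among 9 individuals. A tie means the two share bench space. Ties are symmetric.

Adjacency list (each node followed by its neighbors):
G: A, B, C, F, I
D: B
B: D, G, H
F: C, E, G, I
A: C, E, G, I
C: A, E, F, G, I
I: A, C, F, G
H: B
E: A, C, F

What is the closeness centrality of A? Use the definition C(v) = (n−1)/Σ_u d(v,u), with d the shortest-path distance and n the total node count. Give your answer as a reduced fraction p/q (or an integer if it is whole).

Distances from A: B:2, C:1, D:3, E:1, F:2, G:1, H:3, I:1. Sum = 14.
n = 9, so closeness = 8/14 = 4/7.

4/7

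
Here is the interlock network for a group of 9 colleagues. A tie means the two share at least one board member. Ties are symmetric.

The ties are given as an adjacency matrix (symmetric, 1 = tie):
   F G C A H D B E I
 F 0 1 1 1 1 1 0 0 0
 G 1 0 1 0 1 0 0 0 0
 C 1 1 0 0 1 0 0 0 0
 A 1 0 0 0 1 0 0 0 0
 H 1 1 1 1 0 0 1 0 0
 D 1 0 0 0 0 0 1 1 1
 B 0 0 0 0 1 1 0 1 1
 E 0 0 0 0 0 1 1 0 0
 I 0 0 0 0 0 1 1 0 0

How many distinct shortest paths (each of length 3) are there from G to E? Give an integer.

The shortest distance is 3. The length-3 paths are: G–F–D–E; G–H–B–E.
That gives 2 distinct shortest paths.

2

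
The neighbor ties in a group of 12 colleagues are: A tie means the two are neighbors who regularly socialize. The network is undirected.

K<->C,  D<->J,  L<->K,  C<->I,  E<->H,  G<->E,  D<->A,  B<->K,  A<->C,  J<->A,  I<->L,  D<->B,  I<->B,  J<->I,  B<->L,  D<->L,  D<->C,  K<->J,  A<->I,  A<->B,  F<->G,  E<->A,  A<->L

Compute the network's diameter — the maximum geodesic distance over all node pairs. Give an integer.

5

Eccentricity of each node (its greatest distance to any other): A:3, B:4, C:4, D:4, E:3, F:5, G:4, H:4, I:4, J:4, K:5, L:4.
The maximum eccentricity is 5, realized for instance by the pair F–K via F – G – E – A – C – K. So the diameter is 5.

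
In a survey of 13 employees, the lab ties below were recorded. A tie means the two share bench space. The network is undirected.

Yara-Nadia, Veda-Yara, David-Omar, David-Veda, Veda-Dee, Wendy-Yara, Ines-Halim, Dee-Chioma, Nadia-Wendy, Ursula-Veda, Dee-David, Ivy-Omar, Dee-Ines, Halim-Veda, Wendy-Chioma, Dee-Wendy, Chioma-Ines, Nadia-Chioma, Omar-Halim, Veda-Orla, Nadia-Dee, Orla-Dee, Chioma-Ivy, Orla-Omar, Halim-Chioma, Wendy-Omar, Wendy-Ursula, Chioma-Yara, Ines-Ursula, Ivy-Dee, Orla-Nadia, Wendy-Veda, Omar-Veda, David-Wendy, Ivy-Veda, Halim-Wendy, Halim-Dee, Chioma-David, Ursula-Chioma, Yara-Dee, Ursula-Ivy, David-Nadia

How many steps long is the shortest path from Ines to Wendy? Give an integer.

One shortest route is Ines – Halim – Wendy, which uses 2 edges, and Ines and Wendy are not directly tied, so nothing shorter exists. So d(Ines,Wendy) = 2.

2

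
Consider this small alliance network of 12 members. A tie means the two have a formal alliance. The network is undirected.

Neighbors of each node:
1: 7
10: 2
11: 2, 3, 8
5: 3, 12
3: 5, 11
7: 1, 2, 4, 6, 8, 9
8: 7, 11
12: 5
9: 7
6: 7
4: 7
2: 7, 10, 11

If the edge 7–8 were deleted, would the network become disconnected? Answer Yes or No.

Even without that edge, 7 still reaches 8 via 7 – 2 – 11 – 8, so the network stays connected. Not a bridge.

No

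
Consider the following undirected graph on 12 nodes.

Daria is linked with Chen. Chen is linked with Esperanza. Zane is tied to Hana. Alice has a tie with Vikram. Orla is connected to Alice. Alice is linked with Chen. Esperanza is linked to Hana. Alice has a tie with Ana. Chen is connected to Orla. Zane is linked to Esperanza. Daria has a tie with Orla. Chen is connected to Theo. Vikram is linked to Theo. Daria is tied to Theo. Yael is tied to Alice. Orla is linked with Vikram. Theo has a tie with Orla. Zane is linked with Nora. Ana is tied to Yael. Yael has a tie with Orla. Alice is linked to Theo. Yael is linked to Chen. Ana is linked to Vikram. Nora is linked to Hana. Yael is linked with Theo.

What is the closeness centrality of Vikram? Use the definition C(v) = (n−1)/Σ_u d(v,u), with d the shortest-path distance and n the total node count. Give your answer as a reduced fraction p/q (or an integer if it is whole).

11/26

Distances from Vikram: Alice:1, Ana:1, Chen:2, Daria:2, Esperanza:3, Hana:4, Nora:5, Orla:1, Theo:1, Yael:2, Zane:4. Sum = 26.
n = 12, so closeness = 11/26.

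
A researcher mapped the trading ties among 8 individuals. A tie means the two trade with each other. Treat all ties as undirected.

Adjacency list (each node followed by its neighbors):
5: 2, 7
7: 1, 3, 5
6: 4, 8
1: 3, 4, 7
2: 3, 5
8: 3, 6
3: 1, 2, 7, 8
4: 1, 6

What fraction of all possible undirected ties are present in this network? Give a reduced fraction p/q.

5/14

There are 10 edges and 8 nodes, so the maximum possible is C(8,2) = 28.
Density = 10/28 = 5/14.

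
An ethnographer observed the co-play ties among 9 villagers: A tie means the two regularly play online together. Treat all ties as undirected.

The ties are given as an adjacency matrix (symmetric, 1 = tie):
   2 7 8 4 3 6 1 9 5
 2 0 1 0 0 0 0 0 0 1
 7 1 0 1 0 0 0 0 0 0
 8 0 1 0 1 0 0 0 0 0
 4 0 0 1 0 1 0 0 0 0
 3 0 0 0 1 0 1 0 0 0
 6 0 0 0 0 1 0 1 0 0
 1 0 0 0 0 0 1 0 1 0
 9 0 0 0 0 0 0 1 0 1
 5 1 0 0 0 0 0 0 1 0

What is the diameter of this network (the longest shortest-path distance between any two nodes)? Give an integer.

Eccentricity of each node (its greatest distance to any other): 1:4, 2:4, 3:4, 4:4, 5:4, 6:4, 7:4, 8:4, 9:4.
The maximum eccentricity is 4, realized for instance by the pair 2–3 via 2 – 7 – 8 – 4 – 3. So the diameter is 4.

4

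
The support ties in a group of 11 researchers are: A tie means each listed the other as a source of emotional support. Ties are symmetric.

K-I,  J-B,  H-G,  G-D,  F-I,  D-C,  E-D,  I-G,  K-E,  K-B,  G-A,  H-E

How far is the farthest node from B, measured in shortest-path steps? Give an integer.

Distances from B: A:4, C:4, D:3, E:2, F:3, G:3, H:3, I:2, J:1, K:1.
The largest is 4 (to C and A), so the eccentricity of B is 4.

4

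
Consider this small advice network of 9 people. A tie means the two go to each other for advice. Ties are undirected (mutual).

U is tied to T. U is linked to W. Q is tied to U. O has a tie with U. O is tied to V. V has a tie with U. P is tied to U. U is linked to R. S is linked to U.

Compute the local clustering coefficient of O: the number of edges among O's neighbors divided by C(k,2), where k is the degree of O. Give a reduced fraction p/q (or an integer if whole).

1

O's neighbors: U and V (k = 2).
Possible neighbor pairs: C(2,2) = 1. Edges among them: U–V → e = 1.
Clustering(O) = 1/1.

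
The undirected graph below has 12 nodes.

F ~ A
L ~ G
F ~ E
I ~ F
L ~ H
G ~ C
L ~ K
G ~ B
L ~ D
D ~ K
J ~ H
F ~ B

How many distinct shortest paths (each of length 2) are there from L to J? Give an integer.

1

The shortest distance is 2, and the only length-2 path is L–H–J. So there is exactly 1 shortest path.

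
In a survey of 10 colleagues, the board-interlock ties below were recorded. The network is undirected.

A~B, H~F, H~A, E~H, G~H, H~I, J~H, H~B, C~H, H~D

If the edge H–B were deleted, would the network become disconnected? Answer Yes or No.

Even without that edge, H still reaches B via H – A – B, so the network stays connected. Not a bridge.

No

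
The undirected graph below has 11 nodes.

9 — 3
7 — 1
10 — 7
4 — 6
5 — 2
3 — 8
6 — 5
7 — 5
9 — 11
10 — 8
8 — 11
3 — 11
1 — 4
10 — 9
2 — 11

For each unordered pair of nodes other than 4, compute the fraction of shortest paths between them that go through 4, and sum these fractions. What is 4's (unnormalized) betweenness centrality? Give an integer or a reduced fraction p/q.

Pairs whose geodesics pass through 4 — 1–6: 1.
All other pairs contribute 0.
Summing the contributions gives betweenness(4) = 1.

1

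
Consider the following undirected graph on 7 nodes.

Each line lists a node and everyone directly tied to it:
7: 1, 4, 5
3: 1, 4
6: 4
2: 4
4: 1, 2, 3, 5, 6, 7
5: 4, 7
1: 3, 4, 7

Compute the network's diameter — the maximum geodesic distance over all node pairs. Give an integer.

2

Eccentricity of each node (its greatest distance to any other): 1:2, 2:2, 3:2, 4:1, 5:2, 6:2, 7:2.
The maximum eccentricity is 2, realized for instance by the pair 6–7 via 6 – 4 – 7. So the diameter is 2.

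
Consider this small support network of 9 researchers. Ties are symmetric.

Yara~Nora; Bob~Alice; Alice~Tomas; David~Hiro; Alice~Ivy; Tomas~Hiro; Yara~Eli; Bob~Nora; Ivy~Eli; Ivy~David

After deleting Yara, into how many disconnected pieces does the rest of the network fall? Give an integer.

Yara's neighbors (Eli and Nora) remain reachable from one another through other ties, so the rest of the network stays in one piece.

1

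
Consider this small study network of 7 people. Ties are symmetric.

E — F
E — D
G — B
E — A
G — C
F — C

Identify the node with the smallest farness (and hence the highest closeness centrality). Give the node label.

F

Farness (sum of distances to all others) for each node — A:17, B:20, C:12, D:17, E:12, F:11, G:15.
The smallest farness is 11, for F, so F has the highest closeness.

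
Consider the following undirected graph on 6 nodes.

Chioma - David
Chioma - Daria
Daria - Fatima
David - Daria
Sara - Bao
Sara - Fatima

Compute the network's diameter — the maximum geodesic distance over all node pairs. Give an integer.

Eccentricity of each node (its greatest distance to any other): Bao:4, Chioma:4, Daria:3, David:4, Fatima:2, Sara:3.
The maximum eccentricity is 4, realized for instance by the pair David–Bao via David – Daria – Fatima – Sara – Bao. So the diameter is 4.

4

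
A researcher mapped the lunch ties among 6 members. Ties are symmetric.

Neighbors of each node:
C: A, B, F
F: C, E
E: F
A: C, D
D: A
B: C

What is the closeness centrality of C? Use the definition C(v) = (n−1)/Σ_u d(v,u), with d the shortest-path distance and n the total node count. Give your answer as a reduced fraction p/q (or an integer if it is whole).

5/7

Distances from C: A:1, B:1, D:2, E:2, F:1. Sum = 7.
n = 6, so closeness = 5/7.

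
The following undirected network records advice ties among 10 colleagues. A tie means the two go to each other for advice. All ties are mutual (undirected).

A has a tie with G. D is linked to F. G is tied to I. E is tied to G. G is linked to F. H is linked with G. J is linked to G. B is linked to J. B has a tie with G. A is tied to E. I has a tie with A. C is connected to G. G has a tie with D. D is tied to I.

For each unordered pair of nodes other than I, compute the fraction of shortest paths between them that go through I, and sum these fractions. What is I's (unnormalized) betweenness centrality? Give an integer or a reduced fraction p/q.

Pairs whose geodesics pass through I — A–D: 1/2.
All other pairs contribute 0.
Summing the contributions gives betweenness(I) = 1/2.

1/2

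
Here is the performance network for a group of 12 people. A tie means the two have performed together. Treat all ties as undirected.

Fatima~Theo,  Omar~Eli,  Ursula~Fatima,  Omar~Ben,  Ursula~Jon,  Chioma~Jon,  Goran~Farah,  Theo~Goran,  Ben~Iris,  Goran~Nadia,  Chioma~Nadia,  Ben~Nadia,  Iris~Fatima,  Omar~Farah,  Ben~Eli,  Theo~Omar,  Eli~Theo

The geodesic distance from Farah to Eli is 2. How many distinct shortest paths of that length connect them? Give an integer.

1

The shortest distance is 2, and the only length-2 path is Farah–Omar–Eli. So there is exactly 1 shortest path.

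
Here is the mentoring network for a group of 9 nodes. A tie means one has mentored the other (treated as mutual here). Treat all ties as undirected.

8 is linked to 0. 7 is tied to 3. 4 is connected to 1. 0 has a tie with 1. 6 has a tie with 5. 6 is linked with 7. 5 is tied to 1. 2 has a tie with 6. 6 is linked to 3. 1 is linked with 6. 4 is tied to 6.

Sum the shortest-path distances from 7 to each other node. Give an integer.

Distances from 7: 0:3, 1:2, 2:2, 3:1, 4:2, 5:2, 6:1, 8:4.
Sum = 3 + 2 + 2 + 1 + 2 + 2 + 1 + 4 = 17.

17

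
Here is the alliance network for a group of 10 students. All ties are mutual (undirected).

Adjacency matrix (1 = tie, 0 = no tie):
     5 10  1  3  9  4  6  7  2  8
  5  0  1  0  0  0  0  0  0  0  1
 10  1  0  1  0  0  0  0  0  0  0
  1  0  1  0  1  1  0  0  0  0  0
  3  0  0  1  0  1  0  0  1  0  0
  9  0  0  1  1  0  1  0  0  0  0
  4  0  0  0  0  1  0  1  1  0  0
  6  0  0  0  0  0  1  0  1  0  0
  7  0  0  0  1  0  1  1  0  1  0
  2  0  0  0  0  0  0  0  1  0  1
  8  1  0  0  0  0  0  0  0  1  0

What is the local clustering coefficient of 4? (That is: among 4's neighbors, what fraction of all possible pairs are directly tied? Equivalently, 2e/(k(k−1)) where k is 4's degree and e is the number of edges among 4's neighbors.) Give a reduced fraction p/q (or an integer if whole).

1/3

4's neighbors: 6, 7, and 9 (k = 3).
Possible neighbor pairs: C(3,2) = 3. Edges among them: 6–7 → e = 1.
Clustering(4) = 1/3.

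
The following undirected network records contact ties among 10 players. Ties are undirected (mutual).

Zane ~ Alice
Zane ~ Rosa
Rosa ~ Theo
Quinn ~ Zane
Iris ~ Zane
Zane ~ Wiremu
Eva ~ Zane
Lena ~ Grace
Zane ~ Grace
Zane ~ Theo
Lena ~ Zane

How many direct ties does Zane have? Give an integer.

Zane is directly tied to Alice, Eva, Grace, Iris, Lena, Quinn, Rosa, Theo, and Wiremu. That is 9 neighbors, so the degree of Zane is 9.

9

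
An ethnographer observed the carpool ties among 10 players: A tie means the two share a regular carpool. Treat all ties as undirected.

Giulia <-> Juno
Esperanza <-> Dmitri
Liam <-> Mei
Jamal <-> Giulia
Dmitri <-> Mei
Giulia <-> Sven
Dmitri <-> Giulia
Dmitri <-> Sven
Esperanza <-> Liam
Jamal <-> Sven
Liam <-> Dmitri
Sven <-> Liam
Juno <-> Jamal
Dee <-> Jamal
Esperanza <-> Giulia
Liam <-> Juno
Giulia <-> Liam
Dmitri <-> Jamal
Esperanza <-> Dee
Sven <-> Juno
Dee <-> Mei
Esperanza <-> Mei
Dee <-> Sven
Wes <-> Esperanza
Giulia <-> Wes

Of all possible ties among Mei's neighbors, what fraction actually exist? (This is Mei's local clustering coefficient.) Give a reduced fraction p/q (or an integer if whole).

Mei's neighbors: Dee, Dmitri, Esperanza, and Liam (k = 4).
Possible neighbor pairs: C(4,2) = 6. Edges among them: Dee–Esperanza, Dmitri–Esperanza, Dmitri–Liam, Esperanza–Liam → e = 4.
Clustering(Mei) = 4/6 = 2/3.

2/3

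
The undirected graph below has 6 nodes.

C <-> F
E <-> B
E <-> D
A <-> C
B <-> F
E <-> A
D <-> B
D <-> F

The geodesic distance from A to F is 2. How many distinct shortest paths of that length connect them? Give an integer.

The shortest distance is 2, and the only length-2 path is A–C–F. So there is exactly 1 shortest path.

1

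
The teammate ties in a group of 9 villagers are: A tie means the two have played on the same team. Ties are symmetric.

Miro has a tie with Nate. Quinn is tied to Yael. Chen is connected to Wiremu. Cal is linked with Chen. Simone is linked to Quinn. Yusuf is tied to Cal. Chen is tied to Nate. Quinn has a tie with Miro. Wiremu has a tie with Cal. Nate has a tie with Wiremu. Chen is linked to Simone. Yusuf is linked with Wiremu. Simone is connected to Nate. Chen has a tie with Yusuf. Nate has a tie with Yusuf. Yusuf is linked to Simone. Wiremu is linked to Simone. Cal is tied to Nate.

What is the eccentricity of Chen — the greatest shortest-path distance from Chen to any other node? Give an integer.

3

Distances from Chen: Cal:1, Miro:2, Nate:1, Quinn:2, Simone:1, Wiremu:1, Yael:3, Yusuf:1.
The largest is 3 (to Yael), so the eccentricity of Chen is 3.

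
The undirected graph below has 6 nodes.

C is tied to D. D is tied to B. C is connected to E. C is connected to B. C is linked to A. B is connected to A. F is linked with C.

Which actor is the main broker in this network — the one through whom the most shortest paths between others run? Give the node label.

Unnormalized betweenness of each node: A:0, B:1/2, C:15/2, D:0, E:0, F:0.
C has the largest value, 15/2, making it the main broker — the node through which the most shortest paths run.

C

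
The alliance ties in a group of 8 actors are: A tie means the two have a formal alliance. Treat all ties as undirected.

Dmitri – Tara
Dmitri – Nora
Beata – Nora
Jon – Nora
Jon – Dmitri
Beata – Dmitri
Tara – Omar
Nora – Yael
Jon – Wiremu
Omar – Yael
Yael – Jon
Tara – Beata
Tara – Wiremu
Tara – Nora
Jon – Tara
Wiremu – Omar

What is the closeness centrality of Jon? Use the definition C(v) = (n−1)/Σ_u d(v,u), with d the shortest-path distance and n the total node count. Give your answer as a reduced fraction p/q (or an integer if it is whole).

7/9

Distances from Jon: Beata:2, Dmitri:1, Nora:1, Omar:2, Tara:1, Wiremu:1, Yael:1. Sum = 9.
n = 8, so closeness = 7/9.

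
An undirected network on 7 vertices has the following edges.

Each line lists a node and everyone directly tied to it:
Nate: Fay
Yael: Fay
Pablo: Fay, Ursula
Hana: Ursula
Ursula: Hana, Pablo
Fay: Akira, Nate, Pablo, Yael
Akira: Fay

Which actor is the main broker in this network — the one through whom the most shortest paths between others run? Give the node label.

Fay

Unnormalized betweenness of each node: Akira:0, Fay:12, Hana:0, Nate:0, Pablo:8, Ursula:5, Yael:0.
Fay has the largest value, 12, making it the main broker — the node through which the most shortest paths run.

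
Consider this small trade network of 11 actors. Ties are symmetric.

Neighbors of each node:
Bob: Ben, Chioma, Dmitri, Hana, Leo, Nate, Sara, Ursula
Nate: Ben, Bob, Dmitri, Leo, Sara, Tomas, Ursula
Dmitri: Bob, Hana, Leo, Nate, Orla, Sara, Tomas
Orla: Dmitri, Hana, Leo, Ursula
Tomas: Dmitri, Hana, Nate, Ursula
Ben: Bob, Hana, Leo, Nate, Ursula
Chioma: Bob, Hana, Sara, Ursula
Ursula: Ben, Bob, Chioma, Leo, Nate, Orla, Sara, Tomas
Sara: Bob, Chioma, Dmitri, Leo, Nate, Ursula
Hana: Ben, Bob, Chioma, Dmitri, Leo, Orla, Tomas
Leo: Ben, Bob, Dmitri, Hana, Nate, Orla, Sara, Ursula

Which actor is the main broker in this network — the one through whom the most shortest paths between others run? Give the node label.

Unnormalized betweenness of each node: Ben:11/30, Bob:38/15, Chioma:5/12, Dmitri:38/15, Hana:47/12, Leo:38/15, Nate:11/6, Orla:1/3, Sara:13/12, Tomas:8/15, Ursula:59/12.
Ursula has the largest value, 59/12, making it the main broker — the node through which the most shortest paths run.

Ursula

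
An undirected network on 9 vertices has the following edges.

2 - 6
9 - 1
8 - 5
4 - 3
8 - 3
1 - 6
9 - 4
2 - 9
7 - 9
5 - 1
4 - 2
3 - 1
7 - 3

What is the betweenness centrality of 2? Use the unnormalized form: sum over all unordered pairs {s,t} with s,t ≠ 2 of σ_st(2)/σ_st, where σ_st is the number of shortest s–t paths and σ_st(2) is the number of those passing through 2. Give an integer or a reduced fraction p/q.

11/6

Pairs whose geodesics pass through 2 — 7–6: 1/3; 9–6: 1/2; 4–6: 1.
All other pairs contribute 0.
Summing the contributions gives betweenness(2) = 11/6.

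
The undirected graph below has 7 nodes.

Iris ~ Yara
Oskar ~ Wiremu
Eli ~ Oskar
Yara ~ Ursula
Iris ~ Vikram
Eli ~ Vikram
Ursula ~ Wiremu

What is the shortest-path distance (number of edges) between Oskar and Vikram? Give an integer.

One shortest route is Oskar – Eli – Vikram, which uses 2 edges, and Oskar and Vikram are not directly tied, so nothing shorter exists. So d(Oskar,Vikram) = 2.

2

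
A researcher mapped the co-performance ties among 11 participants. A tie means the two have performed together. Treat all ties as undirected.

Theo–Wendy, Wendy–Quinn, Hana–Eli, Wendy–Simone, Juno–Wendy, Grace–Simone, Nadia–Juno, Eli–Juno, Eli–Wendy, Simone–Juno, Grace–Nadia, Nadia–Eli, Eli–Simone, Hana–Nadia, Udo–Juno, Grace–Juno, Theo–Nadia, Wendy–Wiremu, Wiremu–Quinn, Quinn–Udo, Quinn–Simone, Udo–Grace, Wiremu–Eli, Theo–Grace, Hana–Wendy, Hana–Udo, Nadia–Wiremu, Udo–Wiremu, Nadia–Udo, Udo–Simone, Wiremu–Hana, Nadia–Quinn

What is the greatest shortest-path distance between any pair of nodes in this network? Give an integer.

2

Eccentricity of each node (its greatest distance to any other): Eli:2, Grace:2, Hana:2, Juno:2, Nadia:2, Quinn:2, Simone:2, Theo:2, Udo:2, Wendy:2, Wiremu:2.
The maximum eccentricity is 2, realized for instance by the pair Quinn–Eli via Quinn – Wendy – Eli. So the diameter is 2.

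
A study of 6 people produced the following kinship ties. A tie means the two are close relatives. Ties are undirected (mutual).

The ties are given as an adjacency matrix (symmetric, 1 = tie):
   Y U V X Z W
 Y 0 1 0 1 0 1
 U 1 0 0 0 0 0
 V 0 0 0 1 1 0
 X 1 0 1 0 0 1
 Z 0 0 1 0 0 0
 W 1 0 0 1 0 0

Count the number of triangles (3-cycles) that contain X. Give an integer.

1

X's neighbors: V, W, and Y.
Neighbor pairs that are themselves tied: X–W–Y. Each forms one triangle with X, for 1 in total.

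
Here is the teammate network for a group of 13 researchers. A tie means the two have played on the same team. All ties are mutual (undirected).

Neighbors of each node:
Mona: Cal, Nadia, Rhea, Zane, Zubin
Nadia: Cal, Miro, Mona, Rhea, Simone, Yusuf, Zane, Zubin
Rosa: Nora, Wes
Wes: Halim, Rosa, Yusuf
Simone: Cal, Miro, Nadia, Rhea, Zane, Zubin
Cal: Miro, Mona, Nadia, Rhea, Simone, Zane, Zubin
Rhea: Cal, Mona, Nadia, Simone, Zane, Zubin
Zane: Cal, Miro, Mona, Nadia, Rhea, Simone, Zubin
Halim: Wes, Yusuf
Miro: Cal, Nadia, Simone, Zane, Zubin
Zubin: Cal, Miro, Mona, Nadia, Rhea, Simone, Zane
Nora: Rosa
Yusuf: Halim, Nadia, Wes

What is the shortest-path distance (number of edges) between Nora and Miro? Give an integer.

5

One shortest route is Nora – Rosa – Wes – Yusuf – Nadia – Miro, which uses 5 edges, and at distance 4 from Nora we only reach {Nadia}, which does not include Miro. So d(Nora,Miro) = 5.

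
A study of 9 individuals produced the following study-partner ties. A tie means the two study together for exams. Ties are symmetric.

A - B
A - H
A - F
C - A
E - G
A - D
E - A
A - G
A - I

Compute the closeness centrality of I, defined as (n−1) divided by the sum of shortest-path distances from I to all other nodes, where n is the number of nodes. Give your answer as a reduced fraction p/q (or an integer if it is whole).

8/15

Distances from I: A:1, B:2, C:2, D:2, E:2, F:2, G:2, H:2. Sum = 15.
n = 9, so closeness = 8/15.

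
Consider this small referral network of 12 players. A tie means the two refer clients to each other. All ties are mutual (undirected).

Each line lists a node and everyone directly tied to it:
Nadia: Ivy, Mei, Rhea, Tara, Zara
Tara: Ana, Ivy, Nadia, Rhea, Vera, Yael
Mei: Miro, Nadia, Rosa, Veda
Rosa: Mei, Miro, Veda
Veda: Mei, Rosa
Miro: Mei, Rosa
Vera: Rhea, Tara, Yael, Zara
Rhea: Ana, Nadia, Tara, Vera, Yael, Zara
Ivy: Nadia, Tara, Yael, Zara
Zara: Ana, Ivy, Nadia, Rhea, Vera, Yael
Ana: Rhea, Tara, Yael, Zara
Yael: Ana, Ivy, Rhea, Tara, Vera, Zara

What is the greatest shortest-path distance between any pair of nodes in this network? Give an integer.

Eccentricity of each node (its greatest distance to any other): Ana:4, Ivy:3, Mei:3, Miro:4, Nadia:2, Rhea:3, Rosa:4, Tara:3, Veda:4, Vera:4, Yael:4, Zara:3.
The maximum eccentricity is 4, realized for instance by the pair Rosa–Vera via Rosa – Mei – Nadia – Zara – Vera. So the diameter is 4.

4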